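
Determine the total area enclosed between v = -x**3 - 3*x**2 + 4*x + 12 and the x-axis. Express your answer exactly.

The curve meets the x-axis where -x**3 - 3*x**2 + 4*x + 12 = 0, i.e. -(x - 2)*(x + 2)*(x + 3) = 0, at x = -3, -2, 2.
On [-3, -2] the curve lies below the axis; ∫[-3,-2] (-x**3 - 3*x**2 + 4*x + 12) dx = -3/4, giving area 3/4.
On [-2, 2] the curve lies above the axis; ∫[-2,2] (-x**3 - 3*x**2 + 4*x + 12) dx = 32, giving area 32.
Total area = 3/4 + 32 = 131/4.

131/4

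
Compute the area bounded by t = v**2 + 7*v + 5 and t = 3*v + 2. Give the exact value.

Both boundary curves give t as a function of v, so integrate with respect to v. Setting them equal: v**2 + 4*v + 3 = 0, i.e. (v + 1)*(v + 3) = 0, so they meet at v = -3, -1.
For v in [-3, -1], t = v**2 + 7*v + 5 is on the left; area = ∫[-3,-1] (-(v**2 + 4*v + 3)) dv = 4/3.

4/3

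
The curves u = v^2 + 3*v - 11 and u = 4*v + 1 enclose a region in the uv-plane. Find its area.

Both boundary curves give u as a function of v, so integrate with respect to v. Setting them equal: v^2 - v - 12 = 0, i.e. (v - 4)*(v + 3) = 0, so they meet at v = -3, 4.
For v in [-3, 4], u = v^2 + 3*v - 11 is on the left; area = ∫[-3,4] (-(v^2 - v - 12)) dv = 343/6.

343/6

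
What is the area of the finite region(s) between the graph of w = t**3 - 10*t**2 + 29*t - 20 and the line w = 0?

The curve meets the t-axis where t**3 - 10*t**2 + 29*t - 20 = 0, i.e. (t - 5)*(t - 4)*(t - 1) = 0, at t = 1, 4, 5.
On [1, 4] the curve lies above the axis; ∫[1,4] (t**3 - 10*t**2 + 29*t - 20) dt = 45/4, giving area 45/4.
On [4, 5] the curve lies below the axis; ∫[4,5] (t**3 - 10*t**2 + 29*t - 20) dt = -7/12, giving area 7/12.
Total area = 45/4 + 7/12 = 71/6.

71/6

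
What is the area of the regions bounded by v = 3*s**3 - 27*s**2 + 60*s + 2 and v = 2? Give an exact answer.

Set the curves equal: 3*s**3 - 27*s**2 + 60*s + 2 = 2, so 3*s**3 - 27*s**2 + 60*s = 0, which factors as 3*s*(s - 5)*(s - 4) = 0. The curves meet at s = 0, 4, 5.
On [0, 4], v = 3*s**3 - 27*s**2 + 60*s + 2 is on top; that piece has area ∫[0,4] (3*s**3 - 27*s**2 + 60*s) ds = 96.
On [4, 5], v = 2 is on top; that piece has area ∫[4,5] (-(3*s**3 - 27*s**2 + 60*s)) ds = 9/4.
Total enclosed area = 96 + 9/4 = 393/4.

393/4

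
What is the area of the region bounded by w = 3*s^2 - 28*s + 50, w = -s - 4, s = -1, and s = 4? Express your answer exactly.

The difference (3*s^2 - 28*s + 50) - (-s - 4) = 3*s^2 - 27*s + 54 changes sign at s = 3 inside [-1, 4], so split the integral there.
∫[-1,3] (3*s^2 - 27*s + 54) ds = 136.
∫[3,4] (3*s^2 - 27*s + 54) ds = -7/2; the area of that piece is 7/2.
Total area = 136 + 7/2 = 279/2.

279/2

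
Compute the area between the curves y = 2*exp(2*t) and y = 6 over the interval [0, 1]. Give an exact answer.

-11 + 6*log(3) + exp(2)

The difference (2*exp(2*t)) - (6) = 2*exp(2*t) - 6 changes sign at t = log(3)/2 inside [0, 1], so split the integral there.
∫[0,log(3)/2] (2*exp(2*t) - 6) dt = 2 - log(27); the area of that piece is -2 + log(27).
∫[log(3)/2,1] (2*exp(2*t) - 6) dt = -9 + 3*log(3) + exp(2).
Total area = (-2 + log(27)) + (-9 + 3*log(3) + exp(2)) = -11 + 6*log(3) + exp(2).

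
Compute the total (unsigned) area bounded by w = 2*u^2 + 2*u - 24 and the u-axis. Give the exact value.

The curve meets the u-axis where 2*u^2 + 2*u - 24 = 0, i.e. 2*(u - 3)*(u + 4) = 0, at u = -4, 3.
On [-4, 3] the curve lies below the axis; ∫[-4,3] (2*u^2 + 2*u - 24) du = -343/3, giving area 343/3.

343/3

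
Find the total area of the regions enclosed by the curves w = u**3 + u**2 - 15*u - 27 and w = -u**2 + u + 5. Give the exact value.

568/3

Set the curves equal: u**3 + u**2 - 15*u - 27 = -u**2 + u + 5, so u**3 + 2*u**2 - 16*u - 32 = 0, which factors as (u - 4)*(u + 2)*(u + 4) = 0. The curves meet at u = -4, -2, 4.
On [-4, -2], w = u**3 + u**2 - 15*u - 27 is on top; that piece has area ∫[-4,-2] (u**3 + 2*u**2 - 16*u - 32) du = 28/3.
On [-2, 4], w = -u**2 + u + 5 is on top; that piece has area ∫[-2,4] (-(u**3 + 2*u**2 - 16*u - 32)) du = 180.
Total enclosed area = 28/3 + 180 = 568/3.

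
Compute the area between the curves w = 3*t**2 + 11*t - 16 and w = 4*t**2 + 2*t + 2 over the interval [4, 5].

13/6

On [4, 5], (3*t**2 + 11*t - 16) - (4*t**2 + 2*t + 2) = -t**2 + 9*t - 18 is ≥ 0 throughout, so the area is a single integral of |-t**2 + 9*t - 18|.
∫[4,5] (-t**2 + 9*t - 18) dt = 13/6.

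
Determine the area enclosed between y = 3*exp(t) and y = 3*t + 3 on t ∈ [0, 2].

On [0, 2], (3*exp(t)) - (3*t + 3) = -3*t + 3*exp(t) - 3 is ≥ 0 throughout, so the area is a single integral of |-3*t + 3*exp(t) - 3|.
∫[0,2] (-3*t + 3*exp(t) - 3) dt = -15 + 3*exp(2).

-15 + 3*exp(2)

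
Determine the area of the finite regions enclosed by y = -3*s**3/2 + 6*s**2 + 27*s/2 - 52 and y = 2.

1741/8

Set the curves equal: -3*s**3/2 + 6*s**2 + 27*s/2 - 52 = 2, so -3*s**3/2 + 6*s**2 + 27*s/2 - 54 = 0, which factors as -3*(s - 4)*(s - 3)*(s + 3)/2 = 0. The curves meet at s = -3, 3, 4.
On [-3, 3], y = 2 is on top; that piece has area ∫[-3,3] (-(-3*s**3/2 + 6*s**2 + 27*s/2 - 54)) ds = 216.
On [3, 4], y = -3*s**3/2 + 6*s**2 + 27*s/2 - 52 is on top; that piece has area ∫[3,4] (-3*s**3/2 + 6*s**2 + 27*s/2 - 54) ds = 13/8.
Total enclosed area = 216 + 13/8 = 1741/8.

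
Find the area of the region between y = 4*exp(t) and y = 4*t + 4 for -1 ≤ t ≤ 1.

-8 - 4*exp(-1) + 4*exp(1)

On [-1, 1], (4*exp(t)) - (4*t + 4) = -4*t + 4*exp(t) - 4 is ≥ 0 throughout, so the area is a single integral of |-4*t + 4*exp(t) - 4|.
∫[-1,1] (-4*t + 4*exp(t) - 4) dt = -8 - 4*exp(-1) + 4*exp(1).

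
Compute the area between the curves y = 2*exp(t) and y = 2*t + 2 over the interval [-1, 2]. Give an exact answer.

On [-1, 2], (2*exp(t)) - (2*t + 2) = -2*t + 2*exp(t) - 2 is ≥ 0 throughout, so the area is a single integral of |-2*t + 2*exp(t) - 2|.
∫[-1,2] (-2*t + 2*exp(t) - 2) dt = -9 - 2*exp(-1) + 2*exp(2).

-9 - 2*exp(-1) + 2*exp(2)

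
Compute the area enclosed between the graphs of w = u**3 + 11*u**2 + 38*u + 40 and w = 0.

Set the curves equal: u**3 + 11*u**2 + 38*u + 40 = 0, so u**3 + 11*u**2 + 38*u + 40 = 0, which factors as (u + 2)*(u + 4)*(u + 5) = 0. The curves meet at u = -5, -4, -2.
On [-5, -4], w = u**3 + 11*u**2 + 38*u + 40 is on top; that piece has area ∫[-5,-4] (u**3 + 11*u**2 + 38*u + 40) du = 5/12.
On [-4, -2], w = 0 is on top; that piece has area ∫[-4,-2] (-(u**3 + 11*u**2 + 38*u + 40)) du = 8/3.
Total enclosed area = 5/12 + 8/3 = 37/12.

37/12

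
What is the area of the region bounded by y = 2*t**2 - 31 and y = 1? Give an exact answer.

Set the curves equal: 2*t**2 - 31 = 1, so 2*t**2 - 32 = 0, which factors as 2*(t - 4)*(t + 4) = 0. The curves meet at t = -4, 4.
On [-4, 4], y = 1 is on top; that piece has area ∫[-4,4] (-(2*t**2 - 32)) dt = 512/3.

512/3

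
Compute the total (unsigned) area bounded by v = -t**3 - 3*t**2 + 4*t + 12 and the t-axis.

The curve meets the t-axis where -t**3 - 3*t**2 + 4*t + 12 = 0, i.e. -(t - 2)*(t + 2)*(t + 3) = 0, at t = -3, -2, 2.
On [-3, -2] the curve lies below the axis; ∫[-3,-2] (-t**3 - 3*t**2 + 4*t + 12) dt = -3/4, giving area 3/4.
On [-2, 2] the curve lies above the axis; ∫[-2,2] (-t**3 - 3*t**2 + 4*t + 12) dt = 32, giving area 32.
Total area = 3/4 + 32 = 131/4.

131/4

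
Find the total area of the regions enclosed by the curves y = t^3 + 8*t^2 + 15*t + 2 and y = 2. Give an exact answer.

253/12

Set the curves equal: t^3 + 8*t^2 + 15*t + 2 = 2, so t^3 + 8*t^2 + 15*t = 0, which factors as t*(t + 3)*(t + 5) = 0. The curves meet at t = -5, -3, 0.
On [-5, -3], y = t^3 + 8*t^2 + 15*t + 2 is on top; that piece has area ∫[-5,-3] (t^3 + 8*t^2 + 15*t) dt = 16/3.
On [-3, 0], y = 2 is on top; that piece has area ∫[-3,0] (-(t^3 + 8*t^2 + 15*t)) dt = 63/4.
Total enclosed area = 16/3 + 63/4 = 253/12.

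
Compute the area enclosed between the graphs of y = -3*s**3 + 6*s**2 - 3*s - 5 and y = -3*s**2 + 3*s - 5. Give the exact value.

3/2

Set the curves equal: -3*s**3 + 6*s**2 - 3*s - 5 = -3*s**2 + 3*s - 5, so -3*s**3 + 9*s**2 - 6*s = 0, which factors as -3*s*(s - 2)*(s - 1) = 0. The curves meet at s = 0, 1, 2.
On [0, 1], y = -3*s**2 + 3*s - 5 is on top; that piece has area ∫[0,1] (-(-3*s**3 + 9*s**2 - 6*s)) ds = 3/4.
On [1, 2], y = -3*s**3 + 6*s**2 - 3*s - 5 is on top; that piece has area ∫[1,2] (-3*s**3 + 9*s**2 - 6*s) ds = 3/4.
Total enclosed area = 3/4 + 3/4 = 3/2.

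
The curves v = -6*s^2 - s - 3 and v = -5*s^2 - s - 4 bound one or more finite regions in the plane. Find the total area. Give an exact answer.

Set the curves equal: -6*s^2 - s - 3 = -5*s^2 - s - 4, so -s^2 + 1 = 0, which factors as -(s - 1)*(s + 1) = 0. The curves meet at s = -1, 1.
On [-1, 1], v = -6*s^2 - s - 3 is on top; that piece has area ∫[-1,1] (-s^2 + 1) ds = 4/3.

4/3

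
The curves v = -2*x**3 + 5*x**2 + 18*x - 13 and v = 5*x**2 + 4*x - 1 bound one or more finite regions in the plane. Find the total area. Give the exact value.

131/2

Set the curves equal: -2*x**3 + 5*x**2 + 18*x - 13 = 5*x**2 + 4*x - 1, so -2*x**3 + 14*x - 12 = 0, which factors as -2*(x - 2)*(x - 1)*(x + 3) = 0. The curves meet at x = -3, 1, 2.
On [-3, 1], v = 5*x**2 + 4*x - 1 is on top; that piece has area ∫[-3,1] (-(-2*x**3 + 14*x - 12)) dx = 64.
On [1, 2], v = -2*x**3 + 5*x**2 + 18*x - 13 is on top; that piece has area ∫[1,2] (-2*x**3 + 14*x - 12) dx = 3/2.
Total enclosed area = 64 + 3/2 = 131/2.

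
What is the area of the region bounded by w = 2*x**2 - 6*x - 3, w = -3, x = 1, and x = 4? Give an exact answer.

31/3

The difference (2*x**2 - 6*x - 3) - (-3) = 2*x**2 - 6*x changes sign at x = 3 inside [1, 4], so split the integral there.
∫[1,3] (2*x**2 - 6*x) dx = -20/3; the area of that piece is 20/3.
∫[3,4] (2*x**2 - 6*x) dx = 11/3.
Total area = 20/3 + 11/3 = 31/3.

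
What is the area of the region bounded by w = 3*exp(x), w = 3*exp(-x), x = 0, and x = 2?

-6 + 3*exp(-2) + 3*exp(2)

On [0, 2], (3*exp(x)) - (3*exp(-x)) = 3*exp(x) - 3*exp(-x) is ≥ 0 throughout, so the area is a single integral of |3*exp(x) - 3*exp(-x)|.
∫[0,2] (3*exp(x) - 3*exp(-x)) dx = -6 + 3*exp(-2) + 3*exp(2).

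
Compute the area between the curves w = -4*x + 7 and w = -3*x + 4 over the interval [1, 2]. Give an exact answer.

On [1, 2], (-4*x + 7) - (-3*x + 4) = -x + 3 is ≥ 0 throughout, so the area is a single integral of |-x + 3|.
∫[1,2] (-x + 3) dx = 3/2.

3/2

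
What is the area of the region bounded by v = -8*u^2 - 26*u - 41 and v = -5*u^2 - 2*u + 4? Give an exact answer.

4

Set the curves equal: -8*u^2 - 26*u - 41 = -5*u^2 - 2*u + 4, so -3*u^2 - 24*u - 45 = 0, which factors as -3*(u + 3)*(u + 5) = 0. The curves meet at u = -5, -3.
On [-5, -3], v = -8*u^2 - 26*u - 41 is on top; that piece has area ∫[-5,-3] (-3*u^2 - 24*u - 45) du = 4.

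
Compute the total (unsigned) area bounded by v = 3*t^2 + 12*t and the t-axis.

The curve meets the t-axis where 3*t^2 + 12*t = 0, i.e. 3*t*(t + 4) = 0, at t = -4, 0.
On [-4, 0] the curve lies below the axis; ∫[-4,0] (3*t^2 + 12*t) dt = -32, giving area 32.

32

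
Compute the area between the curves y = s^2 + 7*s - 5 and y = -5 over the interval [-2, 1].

The difference (s^2 + 7*s - 5) - (-5) = s^2 + 7*s changes sign at s = 0 inside [-2, 1], so split the integral there.
∫[-2,0] (s^2 + 7*s) ds = -34/3; the area of that piece is 34/3.
∫[0,1] (s^2 + 7*s) ds = 23/6.
Total area = 34/3 + 23/6 = 91/6.

91/6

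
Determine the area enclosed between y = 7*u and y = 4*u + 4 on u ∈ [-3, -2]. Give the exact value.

23/2

On [-3, -2], (7*u) - (4*u + 4) = 3*u - 4 is ≤ 0 throughout, so the area is a single integral of |3*u - 4|.
∫[-3,-2] (3*u - 4) du = -23/2; the area of that piece is 23/2.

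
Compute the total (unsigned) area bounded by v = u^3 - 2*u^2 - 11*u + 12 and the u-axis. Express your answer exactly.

The curve meets the u-axis where u^3 - 2*u^2 - 11*u + 12 = 0, i.e. (u - 4)*(u - 1)*(u + 3) = 0, at u = -3, 1, 4.
On [-3, 1] the curve lies above the axis; ∫[-3,1] (u^3 - 2*u^2 - 11*u + 12) du = 160/3, giving area 160/3.
On [1, 4] the curve lies below the axis; ∫[1,4] (u^3 - 2*u^2 - 11*u + 12) du = -99/4, giving area 99/4.
Total area = 160/3 + 99/4 = 937/12.

937/12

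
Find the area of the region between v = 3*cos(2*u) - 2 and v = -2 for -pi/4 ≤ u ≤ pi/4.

On [-pi/4, pi/4], (3*cos(2*u) - 2) - (-2) = 3*cos(2*u) is ≥ 0 throughout, so the area is a single integral of |3*cos(2*u)|.
∫[-pi/4,pi/4] (3*cos(2*u)) du = 3.

3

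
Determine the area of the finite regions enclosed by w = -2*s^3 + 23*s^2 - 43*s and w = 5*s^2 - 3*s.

Set the curves equal: -2*s^3 + 23*s^2 - 43*s = 5*s^2 - 3*s, so -2*s^3 + 18*s^2 - 40*s = 0, which factors as -2*s*(s - 5)*(s - 4) = 0. The curves meet at s = 0, 4, 5.
On [0, 4], w = 5*s^2 - 3*s is on top; that piece has area ∫[0,4] (-(-2*s^3 + 18*s^2 - 40*s)) ds = 64.
On [4, 5], w = -2*s^3 + 23*s^2 - 43*s is on top; that piece has area ∫[4,5] (-2*s^3 + 18*s^2 - 40*s) ds = 3/2.
Total enclosed area = 64 + 3/2 = 131/2.

131/2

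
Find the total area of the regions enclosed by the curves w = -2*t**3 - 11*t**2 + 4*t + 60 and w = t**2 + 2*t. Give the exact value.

Set the curves equal: -2*t**3 - 11*t**2 + 4*t + 60 = t**2 + 2*t, so -2*t**3 - 12*t**2 + 2*t + 60 = 0, which factors as -2*(t - 2)*(t + 3)*(t + 5) = 0. The curves meet at t = -5, -3, 2.
On [-5, -3], w = t**2 + 2*t is on top; that piece has area ∫[-5,-3] (-(-2*t**3 - 12*t**2 + 2*t + 60)) dt = 16.
On [-3, 2], w = -2*t**3 - 11*t**2 + 4*t + 60 is on top; that piece has area ∫[-3,2] (-2*t**3 - 12*t**2 + 2*t + 60) dt = 375/2.
Total enclosed area = 16 + 375/2 = 407/2.

407/2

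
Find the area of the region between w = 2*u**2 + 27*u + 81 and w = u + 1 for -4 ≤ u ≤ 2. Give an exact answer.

372

On [-4, 2], (2*u**2 + 27*u + 81) - (u + 1) = 2*u**2 + 26*u + 80 is ≥ 0 throughout, so the area is a single integral of |2*u**2 + 26*u + 80|.
∫[-4,2] (2*u**2 + 26*u + 80) du = 372.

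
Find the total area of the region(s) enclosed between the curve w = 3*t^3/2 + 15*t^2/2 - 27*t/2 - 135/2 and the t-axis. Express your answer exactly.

The curve meets the t-axis where 3*t^3/2 + 15*t^2/2 - 27*t/2 - 135/2 = 0, i.e. 3*(t - 3)*(t + 3)*(t + 5)/2 = 0, at t = -5, -3, 3.
On [-5, -3] the curve lies above the axis; ∫[-5,-3] (3*t^3/2 + 15*t^2/2 - 27*t/2 - 135/2) dt = 14, giving area 14.
On [-3, 3] the curve lies below the axis; ∫[-3,3] (3*t^3/2 + 15*t^2/2 - 27*t/2 - 135/2) dt = -270, giving area 270.
Total area = 14 + 270 = 284.

284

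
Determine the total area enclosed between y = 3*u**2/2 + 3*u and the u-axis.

2

The curve meets the u-axis where 3*u**2/2 + 3*u = 0, i.e. 3*u*(u + 2)/2 = 0, at u = -2, 0.
On [-2, 0] the curve lies below the axis; ∫[-2,0] (3*u**2/2 + 3*u) du = -2, giving area 2.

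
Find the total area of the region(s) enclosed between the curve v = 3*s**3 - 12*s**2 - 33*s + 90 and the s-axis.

The curve meets the s-axis where 3*s**3 - 12*s**2 - 33*s + 90 = 0, i.e. 3*(s - 5)*(s - 2)*(s + 3) = 0, at s = -3, 2, 5.
On [-3, 2] the curve lies above the axis; ∫[-3,2] (3*s**3 - 12*s**2 - 33*s + 90) ds = 1375/4, giving area 1375/4.
On [2, 5] the curve lies below the axis; ∫[2,5] (3*s**3 - 12*s**2 - 33*s + 90) ds = -351/4, giving area 351/4.
Total area = 1375/4 + 351/4 = 863/2.

863/2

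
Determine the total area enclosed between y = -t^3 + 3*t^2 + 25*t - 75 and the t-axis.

The curve meets the t-axis where -t^3 + 3*t^2 + 25*t - 75 = 0, i.e. -(t - 5)*(t - 3)*(t + 5) = 0, at t = -5, 3, 5.
On [-5, 3] the curve lies below the axis; ∫[-5,3] (-t^3 + 3*t^2 + 25*t - 75) dt = -512, giving area 512.
On [3, 5] the curve lies above the axis; ∫[3,5] (-t^3 + 3*t^2 + 25*t - 75) dt = 12, giving area 12.
Total area = 512 + 12 = 524.

524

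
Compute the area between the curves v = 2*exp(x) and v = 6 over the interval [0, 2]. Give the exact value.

The difference (2*exp(x)) - (6) = 2*exp(x) - 6 changes sign at x = log(3) inside [0, 2], so split the integral there.
∫[0,log(3)] (2*exp(x) - 6) dx = 4 - log(729); the area of that piece is -4 + log(729).
∫[log(3),2] (2*exp(x) - 6) dx = -18 + 6*log(3) + 2*exp(2).
Total area = (-4 + log(729)) + (-18 + 6*log(3) + 2*exp(2)) = -22 + 12*log(3) + 2*exp(2).

-22 + 12*log(3) + 2*exp(2)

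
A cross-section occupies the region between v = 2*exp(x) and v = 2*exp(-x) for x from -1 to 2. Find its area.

-8 + 2*exp(-2) + 2*exp(-1) + 2*exp(1) + 2*exp(2)

The difference (2*exp(x)) - (2*exp(-x)) = 2*exp(x) - 2*exp(-x) changes sign at x = 0 inside [-1, 2], so split the integral there.
∫[-1,0] (2*exp(x) - 2*exp(-x)) dx = -2*exp(1) - 2*exp(-1) + 4; the area of that piece is -4 + 2*exp(-1) + 2*exp(1).
∫[0,2] (2*exp(x) - 2*exp(-x)) dx = -4 + 2*exp(-2) + 2*exp(2).
Total area = (-4 + 2*exp(-1) + 2*exp(1)) + (-4 + 2*exp(-2) + 2*exp(2)) = -8 + 2*exp(-2) + 2*exp(-1) + 2*exp(1) + 2*exp(2).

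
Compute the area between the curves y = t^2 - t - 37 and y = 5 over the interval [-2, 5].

1561/6

On [-2, 5], (t^2 - t - 37) - (5) = t^2 - t - 42 is ≤ 0 throughout, so the area is a single integral of |t^2 - t - 42|.
∫[-2,5] (t^2 - t - 42) dt = -1561/6; the area of that piece is 1561/6.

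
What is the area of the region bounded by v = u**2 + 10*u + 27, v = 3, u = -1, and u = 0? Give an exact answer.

58/3

On [-1, 0], (u**2 + 10*u + 27) - (3) = u**2 + 10*u + 24 is ≥ 0 throughout, so the area is a single integral of |u**2 + 10*u + 24|.
∫[-1,0] (u**2 + 10*u + 24) du = 58/3.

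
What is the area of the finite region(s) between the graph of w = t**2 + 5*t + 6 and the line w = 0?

The curve meets the t-axis where t**2 + 5*t + 6 = 0, i.e. (t + 2)*(t + 3) = 0, at t = -3, -2.
On [-3, -2] the curve lies below the axis; ∫[-3,-2] (t**2 + 5*t + 6) dt = -1/6, giving area 1/6.

1/6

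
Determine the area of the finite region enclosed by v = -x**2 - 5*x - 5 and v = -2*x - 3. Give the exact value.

1/6

Set the curves equal: -x**2 - 5*x - 5 = -2*x - 3, so -x**2 - 3*x - 2 = 0, which factors as -(x + 1)*(x + 2) = 0. The curves meet at x = -2, -1.
On [-2, -1], v = -x**2 - 5*x - 5 is on top; that piece has area ∫[-2,-1] (-x**2 - 3*x - 2) dx = 1/6.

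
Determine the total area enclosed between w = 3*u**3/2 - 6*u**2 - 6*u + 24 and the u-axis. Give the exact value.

The curve meets the u-axis where 3*u**3/2 - 6*u**2 - 6*u + 24 = 0, i.e. 3*(u - 4)*(u - 2)*(u + 2)/2 = 0, at u = -2, 2, 4.
On [-2, 2] the curve lies above the axis; ∫[-2,2] (3*u**3/2 - 6*u**2 - 6*u + 24) du = 64, giving area 64.
On [2, 4] the curve lies below the axis; ∫[2,4] (3*u**3/2 - 6*u**2 - 6*u + 24) du = -10, giving area 10.
Total area = 64 + 10 = 74.

74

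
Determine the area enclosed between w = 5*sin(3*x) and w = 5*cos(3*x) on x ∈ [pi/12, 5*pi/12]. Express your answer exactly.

10*sqrt(2)/3

On [pi/12, 5*pi/12], (5*sin(3*x)) - (5*cos(3*x)) = 5*sin(3*x) - 5*cos(3*x) is ≥ 0 throughout, so the area is a single integral of |5*sin(3*x) - 5*cos(3*x)|.
∫[pi/12,5*pi/12] (5*sin(3*x) - 5*cos(3*x)) dx = 10*sqrt(2)/3.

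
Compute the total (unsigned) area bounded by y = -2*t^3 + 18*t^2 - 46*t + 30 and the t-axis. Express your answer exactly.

The curve meets the t-axis where -2*t^3 + 18*t^2 - 46*t + 30 = 0, i.e. -2*(t - 5)*(t - 3)*(t - 1) = 0, at t = 1, 3, 5.
On [1, 3] the curve lies below the axis; ∫[1,3] (-2*t^3 + 18*t^2 - 46*t + 30) dt = -8, giving area 8.
On [3, 5] the curve lies above the axis; ∫[3,5] (-2*t^3 + 18*t^2 - 46*t + 30) dt = 8, giving area 8.
Total area = 8 + 8 = 16.

16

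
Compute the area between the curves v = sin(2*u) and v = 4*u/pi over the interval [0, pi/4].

1/2 - pi/8

On [0, pi/4], (sin(2*u)) - (4*u/pi) = -4*u/pi + sin(2*u) is ≥ 0 throughout, so the area is a single integral of |-4*u/pi + sin(2*u)|.
∫[0,pi/4] (-4*u/pi + sin(2*u)) du = 1/2 - pi/8.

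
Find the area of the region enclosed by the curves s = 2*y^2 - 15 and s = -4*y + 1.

72

Both boundary curves give s as a function of y, so integrate with respect to y. Setting them equal: 2*y^2 + 4*y - 16 = 0, i.e. 2*(y - 2)*(y + 4) = 0, so they meet at y = -4, 2.
For y in [-4, 2], s = 2*y^2 - 15 is on the left; area = ∫[-4,2] (-(2*y^2 + 4*y - 16)) dy = 72.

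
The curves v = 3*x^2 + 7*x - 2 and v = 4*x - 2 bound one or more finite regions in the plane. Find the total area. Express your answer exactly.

1/2

Set the curves equal: 3*x^2 + 7*x - 2 = 4*x - 2, so 3*x^2 + 3*x = 0, which factors as 3*x*(x + 1) = 0. The curves meet at x = -1, 0.
On [-1, 0], v = 4*x - 2 is on top; that piece has area ∫[-1,0] (-(3*x^2 + 3*x)) dx = 1/2.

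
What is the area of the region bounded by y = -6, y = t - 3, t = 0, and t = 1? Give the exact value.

7/2

On [0, 1], (-6) - (t - 3) = -t - 3 is ≤ 0 throughout, so the area is a single integral of |-t - 3|.
∫[0,1] (-t - 3) dt = -7/2; the area of that piece is 7/2.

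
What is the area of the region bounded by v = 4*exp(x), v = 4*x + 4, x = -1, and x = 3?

-32 - 4*exp(-1) + 4*exp(3)

On [-1, 3], (4*exp(x)) - (4*x + 4) = -4*x + 4*exp(x) - 4 is ≥ 0 throughout, so the area is a single integral of |-4*x + 4*exp(x) - 4|.
∫[-1,3] (-4*x + 4*exp(x) - 4) dx = -32 - 4*exp(-1) + 4*exp(3).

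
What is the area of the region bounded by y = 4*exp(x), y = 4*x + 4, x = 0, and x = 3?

-34 + 4*exp(3)

On [0, 3], (4*exp(x)) - (4*x + 4) = -4*x + 4*exp(x) - 4 is ≥ 0 throughout, so the area is a single integral of |-4*x + 4*exp(x) - 4|.
∫[0,3] (-4*x + 4*exp(x) - 4) dx = -34 + 4*exp(3).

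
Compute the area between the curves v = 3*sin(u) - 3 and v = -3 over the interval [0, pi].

6

On [0, pi], (3*sin(u) - 3) - (-3) = 3*sin(u) is ≥ 0 throughout, so the area is a single integral of |3*sin(u)|.
∫[0,pi] (3*sin(u)) du = 6.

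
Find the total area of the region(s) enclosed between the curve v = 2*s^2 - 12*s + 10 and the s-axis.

64/3

The curve meets the s-axis where 2*s^2 - 12*s + 10 = 0, i.e. 2*(s - 5)*(s - 1) = 0, at s = 1, 5.
On [1, 5] the curve lies below the axis; ∫[1,5] (2*s^2 - 12*s + 10) ds = -64/3, giving area 64/3.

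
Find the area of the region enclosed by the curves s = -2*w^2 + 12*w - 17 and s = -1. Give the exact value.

8/3

Both boundary curves give s as a function of w, so integrate with respect to w. Setting them equal: -2*w^2 + 12*w - 16 = 0, i.e. -2*(w - 4)*(w - 2) = 0, so they meet at w = 2, 4.
For w in [2, 4], s = -2*w^2 + 12*w - 17 is on the right; area = ∫[2,4] (-2*w^2 + 12*w - 16) dw = 8/3.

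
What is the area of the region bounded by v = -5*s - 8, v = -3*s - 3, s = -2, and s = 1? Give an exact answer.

12

On [-2, 1], (-5*s - 8) - (-3*s - 3) = -2*s - 5 is ≤ 0 throughout, so the area is a single integral of |-2*s - 5|.
∫[-2,1] (-2*s - 5) ds = -12; the area of that piece is 12.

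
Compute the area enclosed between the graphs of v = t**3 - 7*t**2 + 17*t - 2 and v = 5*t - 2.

Set the curves equal: t**3 - 7*t**2 + 17*t - 2 = 5*t - 2, so t**3 - 7*t**2 + 12*t = 0, which factors as t*(t - 4)*(t - 3) = 0. The curves meet at t = 0, 3, 4.
On [0, 3], v = t**3 - 7*t**2 + 17*t - 2 is on top; that piece has area ∫[0,3] (t**3 - 7*t**2 + 12*t) dt = 45/4.
On [3, 4], v = 5*t - 2 is on top; that piece has area ∫[3,4] (-(t**3 - 7*t**2 + 12*t)) dt = 7/12.
Total enclosed area = 45/4 + 7/12 = 71/6.

71/6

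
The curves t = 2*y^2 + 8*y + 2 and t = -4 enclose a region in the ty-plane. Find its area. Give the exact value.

8/3

Both boundary curves give t as a function of y, so integrate with respect to y. Setting them equal: 2*y^2 + 8*y + 6 = 0, i.e. 2*(y + 1)*(y + 3) = 0, so they meet at y = -3, -1.
For y in [-3, -1], t = 2*y^2 + 8*y + 2 is on the left; area = ∫[-3,-1] (-(2*y^2 + 8*y + 6)) dy = 8/3.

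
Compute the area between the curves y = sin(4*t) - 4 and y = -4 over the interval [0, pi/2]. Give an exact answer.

The difference (sin(4*t) - 4) - (-4) = sin(4*t) changes sign at t = pi/4 inside [0, pi/2], so split the integral there.
∫[0,pi/4] (sin(4*t)) dt = 1/2.
∫[pi/4,pi/2] (sin(4*t)) dt = -1/2; the area of that piece is 1/2.
Total area = 1/2 + 1/2 = 1.

1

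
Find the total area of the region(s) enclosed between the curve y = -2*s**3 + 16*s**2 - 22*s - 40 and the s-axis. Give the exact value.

443/3

The curve meets the s-axis where -2*s**3 + 16*s**2 - 22*s - 40 = 0, i.e. -2*(s - 5)*(s - 4)*(s + 1) = 0, at s = -1, 4, 5.
On [-1, 4] the curve lies below the axis; ∫[-1,4] (-2*s**3 + 16*s**2 - 22*s - 40) ds = -875/6, giving area 875/6.
On [4, 5] the curve lies above the axis; ∫[4,5] (-2*s**3 + 16*s**2 - 22*s - 40) ds = 11/6, giving area 11/6.
Total area = 875/6 + 11/6 = 443/3.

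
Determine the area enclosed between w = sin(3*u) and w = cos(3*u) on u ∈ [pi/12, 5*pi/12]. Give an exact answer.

2*sqrt(2)/3

On [pi/12, 5*pi/12], (sin(3*u)) - (cos(3*u)) = sin(3*u) - cos(3*u) is ≥ 0 throughout, so the area is a single integral of |sin(3*u) - cos(3*u)|.
∫[pi/12,5*pi/12] (sin(3*u) - cos(3*u)) du = 2*sqrt(2)/3.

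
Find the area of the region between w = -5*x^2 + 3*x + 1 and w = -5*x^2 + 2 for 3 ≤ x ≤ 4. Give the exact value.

On [3, 4], (-5*x^2 + 3*x + 1) - (-5*x^2 + 2) = 3*x - 1 is ≥ 0 throughout, so the area is a single integral of |3*x - 1|.
∫[3,4] (3*x - 1) dx = 19/2.

19/2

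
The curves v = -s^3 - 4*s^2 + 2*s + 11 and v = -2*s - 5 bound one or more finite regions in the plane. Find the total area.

Set the curves equal: -s^3 - 4*s^2 + 2*s + 11 = -2*s - 5, so -s^3 - 4*s^2 + 4*s + 16 = 0, which factors as -(s - 2)*(s + 2)*(s + 4) = 0. The curves meet at s = -4, -2, 2.
On [-4, -2], v = -2*s - 5 is on top; that piece has area ∫[-4,-2] (-(-s^3 - 4*s^2 + 4*s + 16)) ds = 20/3.
On [-2, 2], v = -s^3 - 4*s^2 + 2*s + 11 is on top; that piece has area ∫[-2,2] (-s^3 - 4*s^2 + 4*s + 16) ds = 128/3.
Total enclosed area = 20/3 + 128/3 = 148/3.

148/3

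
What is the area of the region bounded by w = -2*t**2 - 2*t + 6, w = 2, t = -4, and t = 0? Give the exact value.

24

The difference (-2*t**2 - 2*t + 6) - (2) = -2*t**2 - 2*t + 4 changes sign at t = -2 inside [-4, 0], so split the integral there.
∫[-4,-2] (-2*t**2 - 2*t + 4) dt = -52/3; the area of that piece is 52/3.
∫[-2,0] (-2*t**2 - 2*t + 4) dt = 20/3.
Total area = 52/3 + 20/3 = 24.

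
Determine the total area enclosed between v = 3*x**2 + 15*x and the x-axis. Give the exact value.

The curve meets the x-axis where 3*x**2 + 15*x = 0, i.e. 3*x*(x + 5) = 0, at x = -5, 0.
On [-5, 0] the curve lies below the axis; ∫[-5,0] (3*x**2 + 15*x) dx = -125/2, giving area 125/2.

125/2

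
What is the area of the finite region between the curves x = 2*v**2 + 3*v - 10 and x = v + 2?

Both boundary curves give x as a function of v, so integrate with respect to v. Setting them equal: 2*v**2 + 2*v - 12 = 0, i.e. 2*(v - 2)*(v + 3) = 0, so they meet at v = -3, 2.
For v in [-3, 2], x = 2*v**2 + 3*v - 10 is on the left; area = ∫[-3,2] (-(2*v**2 + 2*v - 12)) dv = 125/3.

125/3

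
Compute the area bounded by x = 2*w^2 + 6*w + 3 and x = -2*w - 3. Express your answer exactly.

8/3

Both boundary curves give x as a function of w, so integrate with respect to w. Setting them equal: 2*w^2 + 8*w + 6 = 0, i.e. 2*(w + 1)*(w + 3) = 0, so they meet at w = -3, -1.
For w in [-3, -1], x = 2*w^2 + 6*w + 3 is on the left; area = ∫[-3,-1] (-(2*w^2 + 8*w + 6)) dw = 8/3.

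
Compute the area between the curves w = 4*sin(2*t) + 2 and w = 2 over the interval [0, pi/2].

4

On [0, pi/2], (4*sin(2*t) + 2) - (2) = 4*sin(2*t) is ≥ 0 throughout, so the area is a single integral of |4*sin(2*t)|.
∫[0,pi/2] (4*sin(2*t)) dt = 4.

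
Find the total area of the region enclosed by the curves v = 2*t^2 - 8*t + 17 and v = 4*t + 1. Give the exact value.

Set the curves equal: 2*t^2 - 8*t + 17 = 4*t + 1, so 2*t^2 - 12*t + 16 = 0, which factors as 2*(t - 4)*(t - 2) = 0. The curves meet at t = 2, 4.
On [2, 4], v = 4*t + 1 is on top; that piece has area ∫[2,4] (-(2*t^2 - 12*t + 16)) dt = 8/3.

8/3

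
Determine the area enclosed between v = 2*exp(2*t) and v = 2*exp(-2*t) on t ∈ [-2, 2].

The difference (2*exp(2*t)) - (2*exp(-2*t)) = 2*exp(2*t) - 2*exp(-2*t) changes sign at t = 0 inside [-2, 2], so split the integral there.
∫[-2,0] (2*exp(2*t) - 2*exp(-2*t)) dt = -exp(4) - exp(-4) + 2; the area of that piece is -2 + exp(-4) + exp(4).
∫[0,2] (2*exp(2*t) - 2*exp(-2*t)) dt = -2 + exp(-4) + exp(4).
Total area = (-2 + exp(-4) + exp(4)) + (-2 + exp(-4) + exp(4)) = -4 + 2*exp(-4) + 2*exp(4).

-4 + 2*exp(-4) + 2*exp(4)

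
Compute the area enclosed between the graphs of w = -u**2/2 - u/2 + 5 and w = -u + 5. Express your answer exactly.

Set the curves equal: -u**2/2 - u/2 + 5 = -u + 5, so -u**2/2 + u/2 = 0, which factors as -u*(u - 1)/2 = 0. The curves meet at u = 0, 1.
On [0, 1], w = -u**2/2 - u/2 + 5 is on top; that piece has area ∫[0,1] (-u**2/2 + u/2) du = 1/12.

1/12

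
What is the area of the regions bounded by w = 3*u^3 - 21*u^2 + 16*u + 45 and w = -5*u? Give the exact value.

Set the curves equal: 3*u^3 - 21*u^2 + 16*u + 45 = -5*u, so 3*u^3 - 21*u^2 + 21*u + 45 = 0, which factors as 3*(u - 5)*(u - 3)*(u + 1) = 0. The curves meet at u = -1, 3, 5.
On [-1, 3], w = 3*u^3 - 21*u^2 + 16*u + 45 is on top; that piece has area ∫[-1,3] (3*u^3 - 21*u^2 + 21*u + 45) du = 128.
On [3, 5], w = -5*u is on top; that piece has area ∫[3,5] (-(3*u^3 - 21*u^2 + 21*u + 45)) du = 20.
Total enclosed area = 128 + 20 = 148.

148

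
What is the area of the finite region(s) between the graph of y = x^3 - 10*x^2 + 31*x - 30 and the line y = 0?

The curve meets the x-axis where x^3 - 10*x^2 + 31*x - 30 = 0, i.e. (x - 5)*(x - 3)*(x - 2) = 0, at x = 2, 3, 5.
On [2, 3] the curve lies above the axis; ∫[2,3] (x^3 - 10*x^2 + 31*x - 30) dx = 5/12, giving area 5/12.
On [3, 5] the curve lies below the axis; ∫[3,5] (x^3 - 10*x^2 + 31*x - 30) dx = -8/3, giving area 8/3.
Total area = 5/12 + 8/3 = 37/12.

37/12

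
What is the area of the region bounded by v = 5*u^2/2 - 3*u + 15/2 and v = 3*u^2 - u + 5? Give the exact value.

Set the curves equal: 5*u^2/2 - 3*u + 15/2 = 3*u^2 - u + 5, so -u^2/2 - 2*u + 5/2 = 0, which factors as -(u - 1)*(u + 5)/2 = 0. The curves meet at u = -5, 1.
On [-5, 1], v = 5*u^2/2 - 3*u + 15/2 is on top; that piece has area ∫[-5,1] (-u^2/2 - 2*u + 5/2) du = 18.

18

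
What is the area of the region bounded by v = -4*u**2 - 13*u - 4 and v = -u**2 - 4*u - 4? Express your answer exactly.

27/2

Set the curves equal: -4*u**2 - 13*u - 4 = -u**2 - 4*u - 4, so -3*u**2 - 9*u = 0, which factors as -3*u*(u + 3) = 0. The curves meet at u = -3, 0.
On [-3, 0], v = -4*u**2 - 13*u - 4 is on top; that piece has area ∫[-3,0] (-3*u**2 - 9*u) du = 27/2.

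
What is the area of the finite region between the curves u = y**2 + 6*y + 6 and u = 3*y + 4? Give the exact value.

Both boundary curves give u as a function of y, so integrate with respect to y. Setting them equal: y**2 + 3*y + 2 = 0, i.e. (y + 1)*(y + 2) = 0, so they meet at y = -2, -1.
For y in [-2, -1], u = y**2 + 6*y + 6 is on the left; area = ∫[-2,-1] (-(y**2 + 3*y + 2)) dy = 1/6.

1/6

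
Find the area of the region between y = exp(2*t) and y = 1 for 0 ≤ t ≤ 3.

On [0, 3], (exp(2*t)) - (1) = exp(2*t) - 1 is ≥ 0 throughout, so the area is a single integral of |exp(2*t) - 1|.
∫[0,3] (exp(2*t) - 1) dt = -7/2 + exp(6)/2.

-7/2 + exp(6)/2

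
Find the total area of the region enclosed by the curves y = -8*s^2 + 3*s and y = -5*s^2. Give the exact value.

1/2

Set the curves equal: -8*s^2 + 3*s = -5*s^2, so -3*s^2 + 3*s = 0, which factors as -3*s*(s - 1) = 0. The curves meet at s = 0, 1.
On [0, 1], y = -8*s^2 + 3*s is on top; that piece has area ∫[0,1] (-3*s^2 + 3*s) ds = 1/2.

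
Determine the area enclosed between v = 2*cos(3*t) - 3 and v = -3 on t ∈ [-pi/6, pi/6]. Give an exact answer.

4/3

On [-pi/6, pi/6], (2*cos(3*t) - 3) - (-3) = 2*cos(3*t) is ≥ 0 throughout, so the area is a single integral of |2*cos(3*t)|.
∫[-pi/6,pi/6] (2*cos(3*t)) dt = 4/3.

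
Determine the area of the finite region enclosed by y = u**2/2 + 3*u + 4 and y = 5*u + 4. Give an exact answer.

16/3

Set the curves equal: u**2/2 + 3*u + 4 = 5*u + 4, so u**2/2 - 2*u = 0, which factors as u*(u - 4)/2 = 0. The curves meet at u = 0, 4.
On [0, 4], y = 5*u + 4 is on top; that piece has area ∫[0,4] (-(u**2/2 - 2*u)) du = 16/3.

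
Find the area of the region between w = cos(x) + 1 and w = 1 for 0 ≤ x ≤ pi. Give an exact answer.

2

The difference (cos(x) + 1) - (1) = cos(x) changes sign at x = pi/2 inside [0, pi], so split the integral there.
∫[0,pi/2] (cos(x)) dx = 1.
∫[pi/2,pi] (cos(x)) dx = -1; the area of that piece is 1.
Total area = 1 + 1 = 2.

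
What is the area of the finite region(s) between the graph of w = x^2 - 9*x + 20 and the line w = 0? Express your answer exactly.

1/6

The curve meets the x-axis where x^2 - 9*x + 20 = 0, i.e. (x - 5)*(x - 4) = 0, at x = 4, 5.
On [4, 5] the curve lies below the axis; ∫[4,5] (x^2 - 9*x + 20) dx = -1/6, giving area 1/6.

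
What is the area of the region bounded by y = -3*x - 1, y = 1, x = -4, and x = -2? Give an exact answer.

14

On [-4, -2], (-3*x - 1) - (1) = -3*x - 2 is ≥ 0 throughout, so the area is a single integral of |-3*x - 2|.
∫[-4,-2] (-3*x - 2) dx = 14.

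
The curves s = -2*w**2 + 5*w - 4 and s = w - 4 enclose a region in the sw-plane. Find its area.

8/3

Both boundary curves give s as a function of w, so integrate with respect to w. Setting them equal: -2*w**2 + 4*w = 0, i.e. -2*w*(w - 2) = 0, so they meet at w = 0, 2.
For w in [0, 2], s = -2*w**2 + 5*w - 4 is on the right; area = ∫[0,2] (-2*w**2 + 4*w) dw = 8/3.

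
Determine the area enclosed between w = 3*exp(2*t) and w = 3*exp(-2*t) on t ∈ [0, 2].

On [0, 2], (3*exp(2*t)) - (3*exp(-2*t)) = 3*exp(2*t) - 3*exp(-2*t) is ≥ 0 throughout, so the area is a single integral of |3*exp(2*t) - 3*exp(-2*t)|.
∫[0,2] (3*exp(2*t) - 3*exp(-2*t)) dt = -3 + 3*exp(-4)/2 + 3*exp(4)/2.

-3 + 3*exp(-4)/2 + 3*exp(4)/2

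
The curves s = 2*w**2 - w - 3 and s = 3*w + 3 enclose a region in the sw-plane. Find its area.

Both boundary curves give s as a function of w, so integrate with respect to w. Setting them equal: 2*w**2 - 4*w - 6 = 0, i.e. 2*(w - 3)*(w + 1) = 0, so they meet at w = -1, 3.
For w in [-1, 3], s = 2*w**2 - w - 3 is on the left; area = ∫[-1,3] (-(2*w**2 - 4*w - 6)) dw = 64/3.

64/3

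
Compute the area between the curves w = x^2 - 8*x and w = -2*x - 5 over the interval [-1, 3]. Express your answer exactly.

16

The difference (x^2 - 8*x) - (-2*x - 5) = x^2 - 6*x + 5 changes sign at x = 1 inside [-1, 3], so split the integral there.
∫[-1,1] (x^2 - 6*x + 5) dx = 32/3.
∫[1,3] (x^2 - 6*x + 5) dx = -16/3; the area of that piece is 16/3.
Total area = 32/3 + 16/3 = 16.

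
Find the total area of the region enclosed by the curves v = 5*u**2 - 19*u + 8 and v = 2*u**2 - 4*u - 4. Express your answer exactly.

27/2

Set the curves equal: 5*u**2 - 19*u + 8 = 2*u**2 - 4*u - 4, so 3*u**2 - 15*u + 12 = 0, which factors as 3*(u - 4)*(u - 1) = 0. The curves meet at u = 1, 4.
On [1, 4], v = 2*u**2 - 4*u - 4 is on top; that piece has area ∫[1,4] (-(3*u**2 - 15*u + 12)) du = 27/2.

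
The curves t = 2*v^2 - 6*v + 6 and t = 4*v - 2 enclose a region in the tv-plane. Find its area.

9

Both boundary curves give t as a function of v, so integrate with respect to v. Setting them equal: 2*v^2 - 10*v + 8 = 0, i.e. 2*(v - 4)*(v - 1) = 0, so they meet at v = 1, 4.
For v in [1, 4], t = 2*v^2 - 6*v + 6 is on the left; area = ∫[1,4] (-(2*v^2 - 10*v + 8)) dv = 9.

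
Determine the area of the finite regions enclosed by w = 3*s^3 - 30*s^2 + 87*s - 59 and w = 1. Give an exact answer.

71/2

Set the curves equal: 3*s^3 - 30*s^2 + 87*s - 59 = 1, so 3*s^3 - 30*s^2 + 87*s - 60 = 0, which factors as 3*(s - 5)*(s - 4)*(s - 1) = 0. The curves meet at s = 1, 4, 5.
On [1, 4], w = 3*s^3 - 30*s^2 + 87*s - 59 is on top; that piece has area ∫[1,4] (3*s^3 - 30*s^2 + 87*s - 60) ds = 135/4.
On [4, 5], w = 1 is on top; that piece has area ∫[4,5] (-(3*s^3 - 30*s^2 + 87*s - 60)) ds = 7/4.
Total enclosed area = 135/4 + 7/4 = 71/2.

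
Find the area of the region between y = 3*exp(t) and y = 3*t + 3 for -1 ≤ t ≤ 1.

On [-1, 1], (3*exp(t)) - (3*t + 3) = -3*t + 3*exp(t) - 3 is ≥ 0 throughout, so the area is a single integral of |-3*t + 3*exp(t) - 3|.
∫[-1,1] (-3*t + 3*exp(t) - 3) dt = -6 - 3*exp(-1) + 3*exp(1).

-6 - 3*exp(-1) + 3*exp(1)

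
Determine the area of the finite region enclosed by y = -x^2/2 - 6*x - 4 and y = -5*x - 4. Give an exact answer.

Set the curves equal: -x^2/2 - 6*x - 4 = -5*x - 4, so -x^2/2 - x = 0, which factors as -x*(x + 2)/2 = 0. The curves meet at x = -2, 0.
On [-2, 0], y = -x^2/2 - 6*x - 4 is on top; that piece has area ∫[-2,0] (-x^2/2 - x) dx = 2/3.

2/3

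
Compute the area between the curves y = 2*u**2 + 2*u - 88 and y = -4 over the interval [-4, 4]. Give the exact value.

On [-4, 4], (2*u**2 + 2*u - 88) - (-4) = 2*u**2 + 2*u - 84 is ≤ 0 throughout, so the area is a single integral of |2*u**2 + 2*u - 84|.
∫[-4,4] (2*u**2 + 2*u - 84) du = -1760/3; the area of that piece is 1760/3.

1760/3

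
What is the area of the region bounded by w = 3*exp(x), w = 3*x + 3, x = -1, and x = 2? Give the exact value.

On [-1, 2], (3*exp(x)) - (3*x + 3) = -3*x + 3*exp(x) - 3 is ≥ 0 throughout, so the area is a single integral of |-3*x + 3*exp(x) - 3|.
∫[-1,2] (-3*x + 3*exp(x) - 3) dx = -27/2 - 3*exp(-1) + 3*exp(2).

-27/2 - 3*exp(-1) + 3*exp(2)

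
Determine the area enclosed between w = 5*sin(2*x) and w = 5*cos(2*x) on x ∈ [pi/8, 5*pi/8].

On [pi/8, 5*pi/8], (5*sin(2*x)) - (5*cos(2*x)) = 5*sin(2*x) - 5*cos(2*x) is ≥ 0 throughout, so the area is a single integral of |5*sin(2*x) - 5*cos(2*x)|.
∫[pi/8,5*pi/8] (5*sin(2*x) - 5*cos(2*x)) dx = 5*sqrt(2).

5*sqrt(2)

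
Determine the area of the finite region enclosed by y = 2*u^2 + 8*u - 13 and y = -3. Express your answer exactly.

Set the curves equal: 2*u^2 + 8*u - 13 = -3, so 2*u^2 + 8*u - 10 = 0, which factors as 2*(u - 1)*(u + 5) = 0. The curves meet at u = -5, 1.
On [-5, 1], y = -3 is on top; that piece has area ∫[-5,1] (-(2*u^2 + 8*u - 10)) du = 72.

72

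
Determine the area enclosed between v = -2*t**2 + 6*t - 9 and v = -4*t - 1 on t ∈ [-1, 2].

The difference (-2*t**2 + 6*t - 9) - (-4*t - 1) = -2*t**2 + 10*t - 8 changes sign at t = 1 inside [-1, 2], so split the integral there.
∫[-1,1] (-2*t**2 + 10*t - 8) dt = -52/3; the area of that piece is 52/3.
∫[1,2] (-2*t**2 + 10*t - 8) dt = 7/3.
Total area = 52/3 + 7/3 = 59/3.

59/3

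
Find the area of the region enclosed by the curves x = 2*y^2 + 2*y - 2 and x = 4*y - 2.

1/3

Both boundary curves give x as a function of y, so integrate with respect to y. Setting them equal: 2*y^2 - 2*y = 0, i.e. 2*y*(y - 1) = 0, so they meet at y = 0, 1.
For y in [0, 1], x = 2*y^2 + 2*y - 2 is on the left; area = ∫[0,1] (-(2*y^2 - 2*y)) dy = 1/3.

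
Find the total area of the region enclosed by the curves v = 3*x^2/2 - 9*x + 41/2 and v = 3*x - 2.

2

Set the curves equal: 3*x^2/2 - 9*x + 41/2 = 3*x - 2, so 3*x^2/2 - 12*x + 45/2 = 0, which factors as 3*(x - 5)*(x - 3)/2 = 0. The curves meet at x = 3, 5.
On [3, 5], v = 3*x - 2 is on top; that piece has area ∫[3,5] (-(3*x^2/2 - 12*x + 45/2)) dx = 2.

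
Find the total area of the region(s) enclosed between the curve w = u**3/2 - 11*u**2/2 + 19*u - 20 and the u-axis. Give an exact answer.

The curve meets the u-axis where u**3/2 - 11*u**2/2 + 19*u - 20 = 0, i.e. (u - 5)*(u - 4)*(u - 2)/2 = 0, at u = 2, 4, 5.
On [2, 4] the curve lies above the axis; ∫[2,4] (u**3/2 - 11*u**2/2 + 19*u - 20) du = 4/3, giving area 4/3.
On [4, 5] the curve lies below the axis; ∫[4,5] (u**3/2 - 11*u**2/2 + 19*u - 20) du = -5/24, giving area 5/24.
Total area = 4/3 + 5/24 = 37/24.

37/24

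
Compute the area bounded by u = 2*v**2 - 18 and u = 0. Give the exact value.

Both boundary curves give u as a function of v, so integrate with respect to v. Setting them equal: 2*v**2 - 18 = 0, i.e. 2*(v - 3)*(v + 3) = 0, so they meet at v = -3, 3.
For v in [-3, 3], u = 2*v**2 - 18 is on the left; area = ∫[-3,3] (-(2*v**2 - 18)) dv = 72.

72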